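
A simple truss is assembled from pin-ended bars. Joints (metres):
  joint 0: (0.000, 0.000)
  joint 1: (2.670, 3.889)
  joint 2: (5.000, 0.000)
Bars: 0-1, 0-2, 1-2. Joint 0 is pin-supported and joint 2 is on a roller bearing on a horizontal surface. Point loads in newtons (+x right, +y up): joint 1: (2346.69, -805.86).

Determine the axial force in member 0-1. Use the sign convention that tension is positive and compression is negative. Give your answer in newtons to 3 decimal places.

1758.507

N=3 nodes, M=3 members, R=3 reactions → 2N=6, M+R=6
member 0 (0-1): L=4.7173, (cx,cy)=(0.5660,0.8244)
member 1 (0-2): L=5.0000, (cx,cy)=(1.0000,0.0000)
member 2 (1-2): L=4.5336, (cx,cy)=(0.5139,-0.8578)
solve A·x = −loads:
  F[0-1] = +1758.5068 N (tension)
  F[0-2] = +1351.3789 N (tension)
  F[1-2] = -2629.4272 N (compression)
  Rx@0 = -2346.6900 N
  Ry@0 = -1449.7247 N
  Ry@2 = +2255.5847 N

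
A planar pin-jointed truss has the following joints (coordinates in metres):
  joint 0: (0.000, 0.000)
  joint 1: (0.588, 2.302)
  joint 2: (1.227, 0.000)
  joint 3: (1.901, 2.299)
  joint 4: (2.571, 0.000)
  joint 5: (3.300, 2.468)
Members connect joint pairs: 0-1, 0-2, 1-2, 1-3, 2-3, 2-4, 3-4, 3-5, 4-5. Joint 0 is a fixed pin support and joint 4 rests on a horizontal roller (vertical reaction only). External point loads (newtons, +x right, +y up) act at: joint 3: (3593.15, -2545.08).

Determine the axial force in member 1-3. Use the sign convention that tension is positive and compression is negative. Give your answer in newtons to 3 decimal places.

1359.929

N=6 nodes, M=9 members, R=3 reactions → 2N=12, M+R=12
member 0 (0-1): L=2.3759, (cx,cy)=(0.2475,0.9689)
member 1 (0-2): L=1.2270, (cx,cy)=(1.0000,0.0000)
member 2 (1-2): L=2.3890, (cx,cy)=(0.2675,-0.9636)
member 3 (1-3): L=1.3130, (cx,cy)=(1.0000,-0.0023)
member 4 (2-3): L=2.3958, (cx,cy)=(0.2813,0.9596)
member 5 (2-4): L=1.3440, (cx,cy)=(1.0000,0.0000)
member 6 (3-4): L=2.3946, (cx,cy)=(0.2798,-0.9601)
member 7 (3-5): L=1.4092, (cx,cy)=(0.9928,0.1199)
member 8 (4-5): L=2.5734, (cx,cy)=(0.2833,0.9590)
solve A·x = −loads:
  F[0-1] = +2631.6309 N (tension)
  F[0-2] = +2941.8631 N (tension)
  F[1-2] = -2649.4018 N (compression)
  F[1-3] = +1359.9290 N (tension)
  F[2-3] = +2660.3207 N (tension)
  F[2-4] = +1484.7963 N (tension)
  F[3-4] = -5306.7952 N (compression)
  F[3-5] = +0.0000 N (tension)
  F[4-5] = -0.0000 N (compression)
  Rx@0 = -3593.1500 N
  Ry@0 = -2549.7659 N
  Ry@4 = +5094.8459 N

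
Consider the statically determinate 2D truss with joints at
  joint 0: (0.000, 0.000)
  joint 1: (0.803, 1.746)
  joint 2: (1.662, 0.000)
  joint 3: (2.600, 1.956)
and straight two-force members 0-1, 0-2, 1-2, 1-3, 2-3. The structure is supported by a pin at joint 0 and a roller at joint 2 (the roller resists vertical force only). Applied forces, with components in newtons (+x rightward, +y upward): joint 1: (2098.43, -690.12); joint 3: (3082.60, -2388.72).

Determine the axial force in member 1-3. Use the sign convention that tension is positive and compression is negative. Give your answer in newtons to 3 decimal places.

N=4 nodes, M=5 members, R=3 reactions → 2N=8, M+R=8
member 0 (0-1): L=1.9218, (cx,cy)=(0.4178,0.9085)
member 1 (0-2): L=1.6620, (cx,cy)=(1.0000,0.0000)
member 2 (1-2): L=1.9459, (cx,cy)=(0.4414,-0.8973)
member 3 (1-3): L=1.8092, (cx,cy)=(0.9932,0.1161)
member 4 (2-3): L=2.1693, (cx,cy)=(0.4324,0.9017)
solve A·x = −loads:
  F[0-1] = +7510.9295 N (tension)
  F[0-2] = +2042.6865 N (tension)
  F[1-2] = -7790.7420 N (compression)
  F[1-3] = +4509.6063 N (tension)
  F[2-3] = -3229.6967 N (compression)
  Rx@0 = -5181.0300 N
  Ry@0 = -6823.8452 N
  Ry@2 = +9902.6852 N

4509.606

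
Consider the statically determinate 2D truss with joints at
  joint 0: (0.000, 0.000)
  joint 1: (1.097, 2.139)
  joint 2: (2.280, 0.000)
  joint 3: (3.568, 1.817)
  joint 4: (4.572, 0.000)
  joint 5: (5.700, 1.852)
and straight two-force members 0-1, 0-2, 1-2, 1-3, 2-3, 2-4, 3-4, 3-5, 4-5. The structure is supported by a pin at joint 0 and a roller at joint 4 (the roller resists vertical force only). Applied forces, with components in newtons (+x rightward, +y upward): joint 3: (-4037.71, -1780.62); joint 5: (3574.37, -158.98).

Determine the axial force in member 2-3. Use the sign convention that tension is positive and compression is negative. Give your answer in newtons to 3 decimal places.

-716.703

N=6 nodes, M=9 members, R=3 reactions → 2N=12, M+R=12
member 0 (0-1): L=2.4039, (cx,cy)=(0.4563,0.8898)
member 1 (0-2): L=2.2800, (cx,cy)=(1.0000,0.0000)
member 2 (1-2): L=2.4443, (cx,cy)=(0.4840,-0.8751)
member 3 (1-3): L=2.4919, (cx,cy)=(0.9916,-0.1292)
member 4 (2-3): L=2.2272, (cx,cy)=(0.5783,0.8158)
member 5 (2-4): L=2.2920, (cx,cy)=(1.0000,0.0000)
member 6 (3-4): L=2.0759, (cx,cy)=(0.4836,-0.8753)
member 7 (3-5): L=2.1323, (cx,cy)=(0.9999,0.0164)
member 8 (4-5): L=2.1685, (cx,cy)=(0.5202,0.8541)
solve A·x = −loads:
  F[0-1] = -571.5567 N (compression)
  F[0-2] = -202.5147 N (compression)
  F[1-2] = +668.1682 N (tension)
  F[1-3] = -589.1412 N (compression)
  F[2-3] = -716.7033 N (compression)
  F[2-4] = +535.3341 N (tension)
  F[3-4] = -1383.7691 N (compression)
  F[3-5] = +3708.7782 N (tension)
  F[4-5] = -257.4269 N (compression)
  Rx@0 = +463.3400 N
  Ry@0 = +508.5737 N
  Ry@4 = +1431.0263 N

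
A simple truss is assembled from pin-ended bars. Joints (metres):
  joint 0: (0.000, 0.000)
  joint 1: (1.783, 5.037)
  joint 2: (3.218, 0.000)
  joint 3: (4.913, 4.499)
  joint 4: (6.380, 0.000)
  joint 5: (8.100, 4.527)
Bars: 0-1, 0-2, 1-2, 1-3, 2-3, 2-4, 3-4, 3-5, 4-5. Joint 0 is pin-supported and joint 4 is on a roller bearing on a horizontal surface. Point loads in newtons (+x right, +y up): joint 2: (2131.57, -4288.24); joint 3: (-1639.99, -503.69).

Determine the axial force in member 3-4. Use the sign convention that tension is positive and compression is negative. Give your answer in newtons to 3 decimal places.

-1466.590

N=6 nodes, M=9 members, R=3 reactions → 2N=12, M+R=12
member 0 (0-1): L=5.3433, (cx,cy)=(0.3337,0.9427)
member 1 (0-2): L=3.2180, (cx,cy)=(1.0000,0.0000)
member 2 (1-2): L=5.2374, (cx,cy)=(0.2740,-0.9617)
member 3 (1-3): L=3.1759, (cx,cy)=(0.9855,-0.1694)
member 4 (2-3): L=4.8077, (cx,cy)=(0.3526,0.9358)
member 5 (2-4): L=3.1620, (cx,cy)=(1.0000,0.0000)
member 6 (3-4): L=4.7321, (cx,cy)=(0.3100,-0.9507)
member 7 (3-5): L=3.1871, (cx,cy)=(1.0000,0.0088)
member 8 (4-5): L=4.8427, (cx,cy)=(0.3552,0.9348)
solve A·x = −loads:
  F[0-1] = -3604.1756 N (compression)
  F[0-2] = +1694.2618 N (tension)
  F[1-2] = +3940.7026 N (tension)
  F[1-3] = -2315.8645 N (compression)
  F[2-3] = +532.5319 N (tension)
  F[2-4] = +454.6549 N (tension)
  F[3-4] = -1466.5902 N (compression)
  F[3-5] = -0.0000 N (compression)
  F[4-5] = +0.0000 N (tension)
  Rx@0 = -491.5800 N
  Ry@0 = +3397.5930 N
  Ry@4 = +1394.3370 N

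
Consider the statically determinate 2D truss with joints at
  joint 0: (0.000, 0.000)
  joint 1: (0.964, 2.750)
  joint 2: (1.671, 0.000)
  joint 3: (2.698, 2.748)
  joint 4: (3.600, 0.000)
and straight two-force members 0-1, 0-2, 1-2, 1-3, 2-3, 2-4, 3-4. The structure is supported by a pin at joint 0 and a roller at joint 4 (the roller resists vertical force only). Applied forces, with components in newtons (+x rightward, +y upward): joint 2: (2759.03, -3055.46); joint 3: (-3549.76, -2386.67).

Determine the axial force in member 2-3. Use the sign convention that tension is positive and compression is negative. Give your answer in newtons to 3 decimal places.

N=5 nodes, M=7 members, R=3 reactions → 2N=10, M+R=10
member 0 (0-1): L=2.9141, (cx,cy)=(0.3308,0.9437)
member 1 (0-2): L=1.6710, (cx,cy)=(1.0000,0.0000)
member 2 (1-2): L=2.8394, (cx,cy)=(0.2490,-0.9685)
member 3 (1-3): L=1.7340, (cx,cy)=(1.0000,-0.0012)
member 4 (2-3): L=2.9336, (cx,cy)=(0.3501,0.9367)
member 5 (2-4): L=1.9290, (cx,cy)=(1.0000,0.0000)
member 6 (3-4): L=2.8922, (cx,cy)=(0.3119,-0.9501)
solve A·x = −loads:
  F[0-1] = -5239.8778 N (compression)
  F[0-2] = +942.6685 N (tension)
  F[1-2] = +5109.2428 N (tension)
  F[1-3] = -3005.5705 N (compression)
  F[2-3] = -2020.7381 N (compression)
  F[2-4] = +163.2230 N (tension)
  F[3-4] = -523.3721 N (compression)
  Rx@0 = +790.7300 N
  Ry@0 = +4944.8609 N
  Ry@4 = +497.2691 N

-2020.738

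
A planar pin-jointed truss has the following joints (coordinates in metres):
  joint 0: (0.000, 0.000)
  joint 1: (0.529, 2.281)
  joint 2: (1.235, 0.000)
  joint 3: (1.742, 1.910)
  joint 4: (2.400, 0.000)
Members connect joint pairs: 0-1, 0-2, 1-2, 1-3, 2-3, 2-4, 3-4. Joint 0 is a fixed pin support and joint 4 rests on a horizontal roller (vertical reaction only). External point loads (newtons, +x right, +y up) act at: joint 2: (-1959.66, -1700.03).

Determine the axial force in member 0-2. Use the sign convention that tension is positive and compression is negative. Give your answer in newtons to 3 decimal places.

-1768.278

N=5 nodes, M=7 members, R=3 reactions → 2N=10, M+R=10
member 0 (0-1): L=2.3415, (cx,cy)=(0.2259,0.9741)
member 1 (0-2): L=1.2350, (cx,cy)=(1.0000,0.0000)
member 2 (1-2): L=2.3878, (cx,cy)=(0.2957,-0.9553)
member 3 (1-3): L=1.2685, (cx,cy)=(0.9563,-0.2925)
member 4 (2-3): L=1.9761, (cx,cy)=(0.2566,0.9665)
member 5 (2-4): L=1.1650, (cx,cy)=(1.0000,0.0000)
member 6 (3-4): L=2.0202, (cx,cy)=(0.3257,-0.9455)
solve A·x = −loads:
  F[0-1] = -847.1245 N (compression)
  F[0-2] = -1768.2778 N (compression)
  F[1-2] = +1021.8558 N (tension)
  F[1-3] = -516.0865 N (compression)
  F[2-3] = +748.9307 N (tension)
  F[2-4] = +301.3733 N (tension)
  F[3-4] = -925.2639 N (compression)
  Rx@0 = +1959.6600 N
  Ry@0 = +825.2229 N
  Ry@4 = +874.8071 N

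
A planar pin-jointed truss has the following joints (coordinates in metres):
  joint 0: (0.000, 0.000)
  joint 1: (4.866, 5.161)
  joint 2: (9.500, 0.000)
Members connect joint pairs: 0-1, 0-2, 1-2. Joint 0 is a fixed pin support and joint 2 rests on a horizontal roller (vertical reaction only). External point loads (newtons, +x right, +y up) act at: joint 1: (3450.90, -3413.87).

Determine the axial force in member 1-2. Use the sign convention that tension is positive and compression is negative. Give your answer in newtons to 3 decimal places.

-4869.626

N=3 nodes, M=3 members, R=3 reactions → 2N=6, M+R=6
member 0 (0-1): L=7.0932, (cx,cy)=(0.6860,0.7276)
member 1 (0-2): L=9.5000, (cx,cy)=(1.0000,0.0000)
member 2 (1-2): L=6.9361, (cx,cy)=(0.6681,-0.7441)
solve A·x = −loads:
  F[0-1] = +287.9306 N (tension)
  F[0-2] = +3253.3778 N (tension)
  F[1-2] = -4869.6258 N (compression)
  Rx@0 = -3450.9000 N
  Ry@0 = -209.4970 N
  Ry@2 = +3623.3670 N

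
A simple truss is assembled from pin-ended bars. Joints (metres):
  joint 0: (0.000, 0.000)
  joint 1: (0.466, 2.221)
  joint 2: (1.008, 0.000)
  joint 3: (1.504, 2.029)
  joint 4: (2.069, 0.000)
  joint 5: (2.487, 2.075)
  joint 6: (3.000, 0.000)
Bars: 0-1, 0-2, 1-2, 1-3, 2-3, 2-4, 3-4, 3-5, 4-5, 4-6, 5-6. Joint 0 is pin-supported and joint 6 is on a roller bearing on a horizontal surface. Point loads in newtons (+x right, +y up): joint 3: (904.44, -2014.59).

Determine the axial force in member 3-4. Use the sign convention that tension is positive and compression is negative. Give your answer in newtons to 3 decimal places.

N=7 nodes, M=11 members, R=3 reactions → 2N=14, M+R=14
member 0 (0-1): L=2.2694, (cx,cy)=(0.2053,0.9787)
member 1 (0-2): L=1.0080, (cx,cy)=(1.0000,0.0000)
member 2 (1-2): L=2.2862, (cx,cy)=(0.2371,-0.9715)
member 3 (1-3): L=1.0556, (cx,cy)=(0.9833,-0.1819)
member 4 (2-3): L=2.0887, (cx,cy)=(0.2375,0.9714)
member 5 (2-4): L=1.0610, (cx,cy)=(1.0000,0.0000)
member 6 (3-4): L=2.1062, (cx,cy)=(0.2683,-0.9633)
member 7 (3-5): L=0.9841, (cx,cy)=(0.9989,0.0467)
member 8 (4-5): L=2.1167, (cx,cy)=(0.1975,0.9803)
member 9 (4-6): L=0.9310, (cx,cy)=(1.0000,0.0000)
member 10 (5-6): L=2.1375, (cx,cy)=(0.2400,-0.9708)
solve A·x = −loads:
  F[0-1] = -401.4612 N (compression)
  F[0-2] = +986.8777 N (tension)
  F[1-2] = +439.9931 N (tension)
  F[1-3] = -189.9179 N (compression)
  F[2-3] = -440.0359 N (compression)
  F[2-4] = +1195.6823 N (tension)
  F[3-4] = -1719.0646 N (compression)
  F[3-5] = -735.3367 N (compression)
  F[4-5] = +1689.3245 N (tension)
  F[4-6] = +400.9272 N (tension)
  F[5-6] = -1670.5094 N (compression)
  Rx@0 = -904.4400 N
  Ry@0 = +392.9060 N
  Ry@6 = +1621.6840 N

-1719.065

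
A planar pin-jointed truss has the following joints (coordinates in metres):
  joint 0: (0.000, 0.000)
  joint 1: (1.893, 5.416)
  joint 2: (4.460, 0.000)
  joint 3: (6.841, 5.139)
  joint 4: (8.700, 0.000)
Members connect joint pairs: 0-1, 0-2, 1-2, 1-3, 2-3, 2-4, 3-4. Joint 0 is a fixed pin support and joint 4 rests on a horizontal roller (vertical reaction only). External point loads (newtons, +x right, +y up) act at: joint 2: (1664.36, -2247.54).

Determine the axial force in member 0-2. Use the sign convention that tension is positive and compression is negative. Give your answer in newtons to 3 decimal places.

N=5 nodes, M=7 members, R=3 reactions → 2N=10, M+R=10
member 0 (0-1): L=5.7373, (cx,cy)=(0.3299,0.9440)
member 1 (0-2): L=4.4600, (cx,cy)=(1.0000,0.0000)
member 2 (1-2): L=5.9935, (cx,cy)=(0.4283,-0.9036)
member 3 (1-3): L=4.9557, (cx,cy)=(0.9984,-0.0559)
member 4 (2-3): L=5.6638, (cx,cy)=(0.4204,0.9073)
member 5 (2-4): L=4.2400, (cx,cy)=(1.0000,0.0000)
member 6 (3-4): L=5.4649, (cx,cy)=(0.3402,-0.9404)
solve A·x = −loads:
  F[0-1] = -1160.3319 N (compression)
  F[0-2] = +2047.2077 N (tension)
  F[1-2] = +1269.5614 N (tension)
  F[1-3] = -928.0445 N (compression)
  F[2-3] = +1212.6769 N (tension)
  F[2-4] = +416.7963 N (tension)
  F[3-4] = -1225.2569 N (compression)
  Rx@0 = -1664.3600 N
  Ry@0 = +1095.3528 N
  Ry@4 = +1152.1872 N

2047.208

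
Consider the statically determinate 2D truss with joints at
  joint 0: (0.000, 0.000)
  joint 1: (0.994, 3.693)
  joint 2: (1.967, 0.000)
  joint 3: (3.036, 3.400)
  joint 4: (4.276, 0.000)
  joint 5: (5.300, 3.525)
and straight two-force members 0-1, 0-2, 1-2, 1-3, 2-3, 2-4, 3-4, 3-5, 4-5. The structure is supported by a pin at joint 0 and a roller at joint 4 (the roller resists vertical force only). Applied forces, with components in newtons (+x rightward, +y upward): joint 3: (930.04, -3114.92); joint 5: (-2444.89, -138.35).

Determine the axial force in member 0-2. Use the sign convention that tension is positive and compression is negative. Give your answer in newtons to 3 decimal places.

N=6 nodes, M=9 members, R=3 reactions → 2N=12, M+R=12
member 0 (0-1): L=3.8244, (cx,cy)=(0.2599,0.9656)
member 1 (0-2): L=1.9670, (cx,cy)=(1.0000,0.0000)
member 2 (1-2): L=3.8190, (cx,cy)=(0.2548,-0.9670)
member 3 (1-3): L=2.0629, (cx,cy)=(0.9899,-0.1420)
member 4 (2-3): L=3.5641, (cx,cy)=(0.2999,0.9540)
member 5 (2-4): L=2.3090, (cx,cy)=(1.0000,0.0000)
member 6 (3-4): L=3.6191, (cx,cy)=(0.3426,-0.9395)
member 7 (3-5): L=2.2674, (cx,cy)=(0.9985,0.0551)
member 8 (4-5): L=3.6707, (cx,cy)=(0.2790,0.9603)
solve A·x = −loads:
  F[0-1] = -2222.5294 N (compression)
  F[0-2] = -937.1972 N (compression)
  F[1-2] = +2395.6704 N (tension)
  F[1-3] = -1200.1815 N (compression)
  F[2-3] = -2428.4190 N (compression)
  F[2-4] = +401.5345 N (tension)
  F[3-4] = -1174.8150 N (compression)
  F[3-5] = -2447.6193 N (compression)
  F[4-5] = -3.5588 N (compression)
  Rx@0 = +1514.8500 N
  Ry@0 = +2146.1487 N
  Ry@4 = +1107.1213 N

-937.197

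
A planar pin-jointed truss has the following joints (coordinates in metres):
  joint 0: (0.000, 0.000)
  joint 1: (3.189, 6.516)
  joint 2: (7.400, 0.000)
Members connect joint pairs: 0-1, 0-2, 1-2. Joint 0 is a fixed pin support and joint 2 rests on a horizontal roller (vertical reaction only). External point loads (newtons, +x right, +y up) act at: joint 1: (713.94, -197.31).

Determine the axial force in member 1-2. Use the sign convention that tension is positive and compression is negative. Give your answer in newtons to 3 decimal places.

-849.746

N=3 nodes, M=3 members, R=3 reactions → 2N=6, M+R=6
member 0 (0-1): L=7.2545, (cx,cy)=(0.4396,0.8982)
member 1 (0-2): L=7.4000, (cx,cy)=(1.0000,0.0000)
member 2 (1-2): L=7.7583, (cx,cy)=(0.5428,-0.8399)
solve A·x = −loads:
  F[0-1] = +574.8981 N (tension)
  F[0-2] = +461.2215 N (tension)
  F[1-2] = -849.7463 N (compression)
  Rx@0 = -713.9400 N
  Ry@0 = -516.3731 N
  Ry@2 = +713.6831 N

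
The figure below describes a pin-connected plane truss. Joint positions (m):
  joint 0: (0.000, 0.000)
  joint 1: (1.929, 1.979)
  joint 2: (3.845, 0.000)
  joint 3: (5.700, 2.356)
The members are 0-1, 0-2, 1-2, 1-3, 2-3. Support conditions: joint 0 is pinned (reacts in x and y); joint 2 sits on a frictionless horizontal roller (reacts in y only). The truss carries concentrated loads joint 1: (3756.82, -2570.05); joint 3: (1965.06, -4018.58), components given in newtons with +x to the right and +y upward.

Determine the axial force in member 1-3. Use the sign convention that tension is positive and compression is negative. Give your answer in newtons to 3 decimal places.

5595.075

N=4 nodes, M=5 members, R=3 reactions → 2N=8, M+R=8
member 0 (0-1): L=2.7636, (cx,cy)=(0.6980,0.7161)
member 1 (0-2): L=3.8450, (cx,cy)=(1.0000,0.0000)
member 2 (1-2): L=2.7545, (cx,cy)=(0.6956,-0.7184)
member 3 (1-3): L=3.7898, (cx,cy)=(0.9950,0.0995)
member 4 (2-3): L=2.9986, (cx,cy)=(0.6186,0.7857)
solve A·x = −loads:
  F[0-1] = +5300.6300 N (tension)
  F[0-2] = +2022.0258 N (tension)
  F[1-2] = -8085.7690 N (compression)
  F[1-3] = +5595.0751 N (tension)
  F[2-3] = -5823.0942 N (compression)
  Rx@0 = -5721.8800 N
  Ry@0 = -3795.7551 N
  Ry@2 = +10384.3851 N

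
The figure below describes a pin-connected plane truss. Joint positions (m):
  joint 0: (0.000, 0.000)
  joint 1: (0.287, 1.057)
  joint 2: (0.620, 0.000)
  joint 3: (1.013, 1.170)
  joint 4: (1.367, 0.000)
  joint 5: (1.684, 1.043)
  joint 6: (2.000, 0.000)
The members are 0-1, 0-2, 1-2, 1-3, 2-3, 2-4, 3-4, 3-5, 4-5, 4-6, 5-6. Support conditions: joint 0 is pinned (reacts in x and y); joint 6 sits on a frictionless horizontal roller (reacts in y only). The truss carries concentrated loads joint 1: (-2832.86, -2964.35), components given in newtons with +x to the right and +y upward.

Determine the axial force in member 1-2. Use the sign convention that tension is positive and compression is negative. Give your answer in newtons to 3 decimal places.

1341.389

N=7 nodes, M=11 members, R=3 reactions → 2N=14, M+R=14
member 0 (0-1): L=1.0953, (cx,cy)=(0.2620,0.9651)
member 1 (0-2): L=0.6200, (cx,cy)=(1.0000,0.0000)
member 2 (1-2): L=1.1082, (cx,cy)=(0.3005,-0.9538)
member 3 (1-3): L=0.7347, (cx,cy)=(0.9881,0.1538)
member 4 (2-3): L=1.2342, (cx,cy)=(0.3184,0.9480)
member 5 (2-4): L=0.7470, (cx,cy)=(1.0000,0.0000)
member 6 (3-4): L=1.2224, (cx,cy)=(0.2896,-0.9571)
member 7 (3-5): L=0.6829, (cx,cy)=(0.9826,-0.1860)
member 8 (4-5): L=1.0901, (cx,cy)=(0.2908,0.9568)
member 9 (4-6): L=0.6330, (cx,cy)=(1.0000,0.0000)
member 10 (5-6): L=1.0898, (cx,cy)=(0.2900,-0.9570)
solve A·x = −loads:
  F[0-1] = -4182.2683 N (compression)
  F[0-2] = -1736.9565 N (compression)
  F[1-2] = +1341.3886 N (tension)
  F[1-3] = +1349.9522 N (tension)
  F[2-3] = -1349.6459 N (compression)
  F[2-4] = -904.1445 N (compression)
  F[3-4] = +998.1373 N (tension)
  F[3-5] = +626.0055 N (tension)
  F[4-5] = -998.5162 N (compression)
  F[4-6] = -324.7202 N (compression)
  F[5-6] = +1119.8931 N (tension)
  Rx@0 = +2832.8600 N
  Ry@0 = +4036.1323 N
  Ry@6 = -1071.7823 N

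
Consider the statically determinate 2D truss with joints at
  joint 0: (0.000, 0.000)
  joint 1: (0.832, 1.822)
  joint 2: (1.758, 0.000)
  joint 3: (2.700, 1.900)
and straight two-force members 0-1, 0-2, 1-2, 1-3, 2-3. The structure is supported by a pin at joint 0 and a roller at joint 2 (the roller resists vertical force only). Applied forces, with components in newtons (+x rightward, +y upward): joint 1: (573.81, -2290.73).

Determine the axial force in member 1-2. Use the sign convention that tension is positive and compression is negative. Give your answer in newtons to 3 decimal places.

-1883.202

N=4 nodes, M=5 members, R=3 reactions → 2N=8, M+R=8
member 0 (0-1): L=2.0030, (cx,cy)=(0.4154,0.9096)
member 1 (0-2): L=1.7580, (cx,cy)=(1.0000,0.0000)
member 2 (1-2): L=2.0438, (cx,cy)=(0.4531,-0.8915)
member 3 (1-3): L=1.8696, (cx,cy)=(0.9991,0.0417)
member 4 (2-3): L=2.1207, (cx,cy)=(0.4442,0.8959)
solve A·x = −loads:
  F[0-1] = -672.6873 N (compression)
  F[0-2] = +853.2323 N (tension)
  F[1-2] = -1883.2018 N (compression)
  F[1-3] = +0.0000 N (tension)
  F[2-3] = -0.0000 N (compression)
  Rx@0 = -573.8100 N
  Ry@0 = +611.9079 N
  Ry@2 = +1678.8221 N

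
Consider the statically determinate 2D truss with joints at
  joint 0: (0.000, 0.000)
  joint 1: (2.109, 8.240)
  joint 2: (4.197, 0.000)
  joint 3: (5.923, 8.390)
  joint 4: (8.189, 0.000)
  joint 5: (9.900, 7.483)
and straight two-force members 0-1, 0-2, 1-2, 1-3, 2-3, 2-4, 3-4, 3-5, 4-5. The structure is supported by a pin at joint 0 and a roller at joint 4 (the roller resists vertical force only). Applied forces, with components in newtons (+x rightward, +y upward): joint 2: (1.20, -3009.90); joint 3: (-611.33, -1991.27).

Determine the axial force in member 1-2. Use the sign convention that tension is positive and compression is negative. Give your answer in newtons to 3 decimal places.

N=6 nodes, M=9 members, R=3 reactions → 2N=12, M+R=12
member 0 (0-1): L=8.5056, (cx,cy)=(0.2480,0.9688)
member 1 (0-2): L=4.1970, (cx,cy)=(1.0000,0.0000)
member 2 (1-2): L=8.5004, (cx,cy)=(0.2456,-0.9694)
member 3 (1-3): L=3.8169, (cx,cy)=(0.9992,0.0393)
member 4 (2-3): L=8.5657, (cx,cy)=(0.2015,0.9795)
member 5 (2-4): L=3.9920, (cx,cy)=(1.0000,0.0000)
member 6 (3-4): L=8.6906, (cx,cy)=(0.2607,-0.9654)
member 7 (3-5): L=4.0791, (cx,cy)=(0.9750,-0.2224)
member 8 (4-5): L=7.6761, (cx,cy)=(0.2229,0.9748)
solve A·x = −loads:
  F[0-1] = -2729.8693 N (compression)
  F[0-2] = +66.7516 N (tension)
  F[1-2] = +2674.0940 N (tension)
  F[1-3] = -1334.7627 N (compression)
  F[2-3] = +426.4814 N (tension)
  F[2-4] = +636.4650 N (tension)
  F[3-4] = -2440.9861 N (compression)
  F[3-5] = +0.0000 N (tension)
  F[4-5] = -0.0000 N (compression)
  Rx@0 = +610.1300 N
  Ry@0 = +2644.6205 N
  Ry@4 = +2356.5495 N

2674.094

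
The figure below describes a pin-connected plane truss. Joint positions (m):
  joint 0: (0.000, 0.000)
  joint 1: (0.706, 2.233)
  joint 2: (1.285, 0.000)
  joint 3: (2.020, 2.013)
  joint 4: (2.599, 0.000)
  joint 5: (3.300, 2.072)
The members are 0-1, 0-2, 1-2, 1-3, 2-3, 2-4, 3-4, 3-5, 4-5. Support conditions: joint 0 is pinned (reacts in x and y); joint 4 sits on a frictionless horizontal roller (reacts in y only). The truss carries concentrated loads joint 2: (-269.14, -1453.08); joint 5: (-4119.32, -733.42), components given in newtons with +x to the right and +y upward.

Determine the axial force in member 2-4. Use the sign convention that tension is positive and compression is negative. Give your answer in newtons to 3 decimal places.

N=6 nodes, M=9 members, R=3 reactions → 2N=12, M+R=12
member 0 (0-1): L=2.3419, (cx,cy)=(0.3015,0.9535)
member 1 (0-2): L=1.2850, (cx,cy)=(1.0000,0.0000)
member 2 (1-2): L=2.3068, (cx,cy)=(0.2510,-0.9680)
member 3 (1-3): L=1.3323, (cx,cy)=(0.9863,-0.1651)
member 4 (2-3): L=2.1430, (cx,cy)=(0.3430,0.9393)
member 5 (2-4): L=1.3140, (cx,cy)=(1.0000,0.0000)
member 6 (3-4): L=2.0946, (cx,cy)=(0.2764,-0.9610)
member 7 (3-5): L=1.2814, (cx,cy)=(0.9989,0.0460)
member 8 (4-5): L=2.1874, (cx,cy)=(0.3205,0.9473)
solve A·x = −loads:
  F[0-1] = -4007.2957 N (compression)
  F[0-2] = -3180.4274 N (compression)
  F[1-2] = +4344.7941 N (tension)
  F[1-3] = -2330.5360 N (compression)
  F[2-3] = -2930.3815 N (compression)
  F[2-4] = -815.7179 N (compression)
  F[3-4] = +2275.1794 N (tension)
  F[3-5] = -3936.6898 N (compression)
  F[4-5] = -582.8998 N (compression)
  Rx@0 = +4388.4600 N
  Ry@0 = +3820.8737 N
  Ry@4 = -1634.3737 N

-815.718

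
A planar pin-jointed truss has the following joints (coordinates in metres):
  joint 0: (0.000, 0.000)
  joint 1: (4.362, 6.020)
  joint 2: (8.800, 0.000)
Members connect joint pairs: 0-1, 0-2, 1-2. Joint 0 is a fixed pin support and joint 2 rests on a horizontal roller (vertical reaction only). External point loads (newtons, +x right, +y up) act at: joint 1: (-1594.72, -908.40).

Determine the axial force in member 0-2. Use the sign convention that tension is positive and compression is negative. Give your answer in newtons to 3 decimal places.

N=3 nodes, M=3 members, R=3 reactions → 2N=6, M+R=6
member 0 (0-1): L=7.4342, (cx,cy)=(0.5867,0.8098)
member 1 (0-2): L=8.8000, (cx,cy)=(1.0000,0.0000)
member 2 (1-2): L=7.4791, (cx,cy)=(0.5934,-0.8049)
solve A·x = −loads:
  F[0-1] = -1912.9576 N (compression)
  F[0-2] = -472.2976 N (compression)
  F[1-2] = +795.9304 N (tension)
  Rx@0 = +1594.7200 N
  Ry@0 = +1549.0561 N
  Ry@2 = -640.6561 N

-472.298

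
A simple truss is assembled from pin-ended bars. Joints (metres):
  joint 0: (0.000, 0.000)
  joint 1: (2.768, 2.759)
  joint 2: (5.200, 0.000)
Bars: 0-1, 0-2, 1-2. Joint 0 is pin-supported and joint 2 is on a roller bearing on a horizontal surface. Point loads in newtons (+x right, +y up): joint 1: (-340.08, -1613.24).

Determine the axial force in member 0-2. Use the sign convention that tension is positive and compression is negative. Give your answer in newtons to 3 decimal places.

N=3 nodes, M=3 members, R=3 reactions → 2N=6, M+R=6
member 0 (0-1): L=3.9082, (cx,cy)=(0.7083,0.7060)
member 1 (0-2): L=5.2000, (cx,cy)=(1.0000,0.0000)
member 2 (1-2): L=3.6779, (cx,cy)=(0.6613,-0.7502)
solve A·x = −loads:
  F[0-1] = -1324.3611 N (compression)
  F[0-2] = +597.9084 N (tension)
  F[1-2] = -904.2053 N (compression)
  Rx@0 = +340.0800 N
  Ry@0 = +934.9385 N
  Ry@2 = +678.3015 N

597.908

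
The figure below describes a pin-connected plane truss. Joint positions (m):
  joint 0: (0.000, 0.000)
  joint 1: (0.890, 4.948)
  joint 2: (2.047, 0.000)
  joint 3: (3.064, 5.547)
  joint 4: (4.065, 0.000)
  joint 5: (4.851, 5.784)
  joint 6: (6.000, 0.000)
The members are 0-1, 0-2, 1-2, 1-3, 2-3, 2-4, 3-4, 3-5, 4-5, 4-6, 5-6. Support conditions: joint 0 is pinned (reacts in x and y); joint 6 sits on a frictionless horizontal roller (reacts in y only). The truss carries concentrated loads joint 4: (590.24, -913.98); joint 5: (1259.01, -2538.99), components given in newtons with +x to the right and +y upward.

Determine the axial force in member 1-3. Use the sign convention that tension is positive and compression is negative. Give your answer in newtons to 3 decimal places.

N=7 nodes, M=11 members, R=3 reactions → 2N=14, M+R=14
member 0 (0-1): L=5.0274, (cx,cy)=(0.1770,0.9842)
member 1 (0-2): L=2.0470, (cx,cy)=(1.0000,0.0000)
member 2 (1-2): L=5.0815, (cx,cy)=(0.2277,-0.9737)
member 3 (1-3): L=2.2550, (cx,cy)=(0.9641,0.2656)
member 4 (2-3): L=5.6395, (cx,cy)=(0.1803,0.9836)
member 5 (2-4): L=2.0180, (cx,cy)=(1.0000,0.0000)
member 6 (3-4): L=5.6366, (cx,cy)=(0.1776,-0.9841)
member 7 (3-5): L=1.8026, (cx,cy)=(0.9913,0.1315)
member 8 (4-5): L=5.8372, (cx,cy)=(0.1347,0.9909)
member 9 (4-6): L=1.9350, (cx,cy)=(1.0000,0.0000)
member 10 (5-6): L=5.8970, (cx,cy)=(0.1948,-0.9808)
solve A·x = −loads:
  F[0-1] = +439.6546 N (tension)
  F[0-2] = +1771.4181 N (tension)
  F[1-2] = -396.7949 N (compression)
  F[1-3] = +174.4451 N (tension)
  F[2-3] = +392.8127 N (tension)
  F[2-4] = +1610.2334 N (tension)
  F[3-4] = -397.9637 N (compression)
  F[3-5] = +312.4025 N (tension)
  F[4-5] = +1317.6180 N (tension)
  F[4-6] = +771.8961 N (tension)
  F[5-6] = -3961.6078 N (compression)
  Rx@0 = -1849.2500 N
  Ry@0 = -432.7105 N
  Ry@6 = +3885.6805 N

174.445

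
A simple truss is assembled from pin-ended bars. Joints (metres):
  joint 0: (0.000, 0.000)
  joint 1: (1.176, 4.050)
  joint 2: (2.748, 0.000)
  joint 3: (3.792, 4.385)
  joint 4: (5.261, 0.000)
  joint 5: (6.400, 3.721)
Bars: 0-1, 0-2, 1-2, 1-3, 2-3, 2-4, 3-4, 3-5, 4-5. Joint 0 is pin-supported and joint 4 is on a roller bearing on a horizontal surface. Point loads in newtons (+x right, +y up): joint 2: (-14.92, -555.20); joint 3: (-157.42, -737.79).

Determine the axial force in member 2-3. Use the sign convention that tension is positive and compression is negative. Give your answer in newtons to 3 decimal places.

2.722

N=6 nodes, M=9 members, R=3 reactions → 2N=12, M+R=12
member 0 (0-1): L=4.2173, (cx,cy)=(0.2789,0.9603)
member 1 (0-2): L=2.7480, (cx,cy)=(1.0000,0.0000)
member 2 (1-2): L=4.3444, (cx,cy)=(0.3618,-0.9322)
member 3 (1-3): L=2.6374, (cx,cy)=(0.9919,0.1270)
member 4 (2-3): L=4.5076, (cx,cy)=(0.2316,0.9728)
member 5 (2-4): L=2.5130, (cx,cy)=(1.0000,0.0000)
member 6 (3-4): L=4.6245, (cx,cy)=(0.3177,-0.9482)
member 7 (3-5): L=2.6912, (cx,cy)=(0.9691,-0.2467)
member 8 (4-5): L=3.8914, (cx,cy)=(0.2927,0.9562)
solve A·x = −loads:
  F[0-1] = -627.2999 N (compression)
  F[0-2] = +2.5842 N (tension)
  F[1-2] = +592.7158 N (tension)
  F[1-3] = -392.5761 N (compression)
  F[2-3] = +2.7220 N (tension)
  F[2-4] = +231.3458 N (tension)
  F[3-4] = -728.2935 N (compression)
  F[3-5] = -0.0000 N (compression)
  F[4-5] = +0.0000 N (tension)
  Rx@0 = +172.3400 N
  Ry@0 = +602.4174 N
  Ry@4 = +690.5726 N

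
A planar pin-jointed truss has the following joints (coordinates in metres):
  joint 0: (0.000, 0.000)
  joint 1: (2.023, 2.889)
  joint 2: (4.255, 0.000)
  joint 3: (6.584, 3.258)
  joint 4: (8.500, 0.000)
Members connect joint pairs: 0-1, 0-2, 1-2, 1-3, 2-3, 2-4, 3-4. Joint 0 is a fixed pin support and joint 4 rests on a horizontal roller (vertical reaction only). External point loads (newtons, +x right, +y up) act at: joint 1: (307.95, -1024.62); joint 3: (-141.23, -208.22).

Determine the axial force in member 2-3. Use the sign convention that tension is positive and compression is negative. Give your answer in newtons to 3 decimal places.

N=5 nodes, M=7 members, R=3 reactions → 2N=10, M+R=10
member 0 (0-1): L=3.5269, (cx,cy)=(0.5736,0.8191)
member 1 (0-2): L=4.2550, (cx,cy)=(1.0000,0.0000)
member 2 (1-2): L=3.6508, (cx,cy)=(0.6114,-0.7913)
member 3 (1-3): L=4.5759, (cx,cy)=(0.9967,0.0806)
member 4 (2-3): L=4.0048, (cx,cy)=(0.5815,0.8135)
member 5 (2-4): L=4.2450, (cx,cy)=(1.0000,0.0000)
member 6 (3-4): L=3.7796, (cx,cy)=(0.5069,-0.8620)
solve A·x = −loads:
  F[0-1] = -948.7545 N (compression)
  F[0-2] = +710.9214 N (tension)
  F[1-2] = -376.3079 N (compression)
  F[1-3] = -624.1178 N (compression)
  F[2-3] = +366.0505 N (tension)
  F[2-4] = +267.9803 N (tension)
  F[3-4] = -528.6363 N (compression)
  Rx@0 = -166.7200 N
  Ry@0 = +777.1615 N
  Ry@4 = +455.6785 N

366.050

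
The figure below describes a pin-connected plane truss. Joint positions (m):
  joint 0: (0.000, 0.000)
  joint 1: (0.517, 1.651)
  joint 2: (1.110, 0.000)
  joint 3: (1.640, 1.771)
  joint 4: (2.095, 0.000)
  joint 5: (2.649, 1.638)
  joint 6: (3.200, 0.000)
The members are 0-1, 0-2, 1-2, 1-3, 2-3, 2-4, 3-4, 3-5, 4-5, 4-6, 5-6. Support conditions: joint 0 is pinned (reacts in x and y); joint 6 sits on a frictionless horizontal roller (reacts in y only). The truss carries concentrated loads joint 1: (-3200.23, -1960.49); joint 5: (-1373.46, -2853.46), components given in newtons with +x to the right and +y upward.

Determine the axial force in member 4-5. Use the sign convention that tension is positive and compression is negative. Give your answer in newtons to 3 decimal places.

-2753.044

N=7 nodes, M=11 members, R=3 reactions → 2N=14, M+R=14
member 0 (0-1): L=1.7301, (cx,cy)=(0.2988,0.9543)
member 1 (0-2): L=1.1100, (cx,cy)=(1.0000,0.0000)
member 2 (1-2): L=1.7543, (cx,cy)=(0.3380,-0.9411)
member 3 (1-3): L=1.1294, (cx,cy)=(0.9943,0.1063)
member 4 (2-3): L=1.8486, (cx,cy)=(0.2867,0.9580)
member 5 (2-4): L=0.9850, (cx,cy)=(1.0000,0.0000)
member 6 (3-4): L=1.8285, (cx,cy)=(0.2488,-0.9685)
member 7 (3-5): L=1.0177, (cx,cy)=(0.9914,-0.1307)
member 8 (4-5): L=1.7292, (cx,cy)=(0.3204,0.9473)
member 9 (4-6): L=1.1050, (cx,cy)=(1.0000,0.0000)
member 10 (5-6): L=1.7282, (cx,cy)=(0.3188,-0.9478)
solve A·x = −loads:
  F[0-1] = -4704.1953 N (compression)
  F[0-2] = -3167.9144 N (compression)
  F[1-2] = +2783.8133 N (tension)
  F[1-3] = +858.2920 N (tension)
  F[2-3] = -2734.7478 N (compression)
  F[2-4] = -1442.8340 N (compression)
  F[3-4] = +2692.6146 N (tension)
  F[3-5] = -605.8406 N (compression)
  F[4-5] = -2753.0436 N (compression)
  F[4-6] = +109.2289 N (tension)
  F[5-6] = -342.5923 N (compression)
  Rx@0 = +4573.6900 N
  Ry@0 = +4489.2370 N
  Ry@6 = +324.7130 N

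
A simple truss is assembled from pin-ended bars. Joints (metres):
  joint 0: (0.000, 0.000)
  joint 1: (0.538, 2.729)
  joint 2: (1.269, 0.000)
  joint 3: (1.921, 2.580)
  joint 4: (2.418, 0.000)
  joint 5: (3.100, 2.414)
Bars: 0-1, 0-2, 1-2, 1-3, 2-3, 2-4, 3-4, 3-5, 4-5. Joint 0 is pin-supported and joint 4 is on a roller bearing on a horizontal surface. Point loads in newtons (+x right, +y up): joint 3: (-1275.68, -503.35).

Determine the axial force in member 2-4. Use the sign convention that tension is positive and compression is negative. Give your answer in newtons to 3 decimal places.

-185.172

N=6 nodes, M=9 members, R=3 reactions → 2N=12, M+R=12
member 0 (0-1): L=2.7815, (cx,cy)=(0.1934,0.9811)
member 1 (0-2): L=1.2690, (cx,cy)=(1.0000,0.0000)
member 2 (1-2): L=2.8252, (cx,cy)=(0.2587,-0.9659)
member 3 (1-3): L=1.3910, (cx,cy)=(0.9942,-0.1071)
member 4 (2-3): L=2.6611, (cx,cy)=(0.2450,0.9695)
member 5 (2-4): L=1.1490, (cx,cy)=(1.0000,0.0000)
member 6 (3-4): L=2.6274, (cx,cy)=(0.1892,-0.9819)
member 7 (3-5): L=1.1906, (cx,cy)=(0.9902,-0.1394)
member 8 (4-5): L=2.5085, (cx,cy)=(0.2719,0.9623)
solve A·x = −loads:
  F[0-1] = -1492.7965 N (compression)
  F[0-2] = -986.9448 N (compression)
  F[1-2] = +1594.4584 N (tension)
  F[1-3] = -705.3468 N (compression)
  F[2-3] = -1588.5807 N (compression)
  F[2-4] = -185.1723 N (compression)
  F[3-4] = +978.9298 N (tension)
  F[3-5] = +0.0000 N (tension)
  F[4-5] = -0.0000 N (compression)
  Rx@0 = +1275.6800 N
  Ry@0 = +1464.6068 N
  Ry@4 = -961.2568 N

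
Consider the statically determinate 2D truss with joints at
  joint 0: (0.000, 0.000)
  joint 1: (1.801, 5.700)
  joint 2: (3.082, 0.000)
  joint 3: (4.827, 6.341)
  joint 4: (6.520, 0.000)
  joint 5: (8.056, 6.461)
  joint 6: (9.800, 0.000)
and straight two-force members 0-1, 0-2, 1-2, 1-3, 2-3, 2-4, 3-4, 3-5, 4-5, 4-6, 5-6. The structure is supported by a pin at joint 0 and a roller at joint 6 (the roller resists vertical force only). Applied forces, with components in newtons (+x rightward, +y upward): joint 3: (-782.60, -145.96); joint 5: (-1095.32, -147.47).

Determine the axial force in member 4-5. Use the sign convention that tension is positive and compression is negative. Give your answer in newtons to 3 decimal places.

-1195.216

N=7 nodes, M=11 members, R=3 reactions → 2N=14, M+R=14
member 0 (0-1): L=5.9778, (cx,cy)=(0.3013,0.9535)
member 1 (0-2): L=3.0820, (cx,cy)=(1.0000,0.0000)
member 2 (1-2): L=5.8422, (cx,cy)=(0.2193,-0.9757)
member 3 (1-3): L=3.0931, (cx,cy)=(0.9783,0.2072)
member 4 (2-3): L=6.5767, (cx,cy)=(0.2653,0.9642)
member 5 (2-4): L=3.4380, (cx,cy)=(1.0000,0.0000)
member 6 (3-4): L=6.5631, (cx,cy)=(0.2580,-0.9662)
member 7 (3-5): L=3.2312, (cx,cy)=(0.9993,0.0371)
member 8 (4-5): L=6.6411, (cx,cy)=(0.2313,0.9729)
member 9 (4-6): L=3.2800, (cx,cy)=(1.0000,0.0000)
member 10 (5-6): L=6.6922, (cx,cy)=(0.2606,-0.9654)
solve A·x = −loads:
  F[0-1] = -1393.5665 N (compression)
  F[0-2] = -1458.0614 N (compression)
  F[1-2] = +1213.0514 N (tension)
  F[1-3] = -701.0605 N (compression)
  F[2-3] = -1227.5289 N (compression)
  F[2-4] = -866.3785 N (compression)
  F[3-4] = +1203.5399 N (tension)
  F[3-5] = -539.7749 N (compression)
  F[4-5] = -1195.2158 N (compression)
  F[4-6] = -279.4783 N (compression)
  F[5-6] = +1072.4402 N (tension)
  Rx@0 = +1877.9200 N
  Ry@0 = +1328.8139 N
  Ry@6 = -1035.3839 N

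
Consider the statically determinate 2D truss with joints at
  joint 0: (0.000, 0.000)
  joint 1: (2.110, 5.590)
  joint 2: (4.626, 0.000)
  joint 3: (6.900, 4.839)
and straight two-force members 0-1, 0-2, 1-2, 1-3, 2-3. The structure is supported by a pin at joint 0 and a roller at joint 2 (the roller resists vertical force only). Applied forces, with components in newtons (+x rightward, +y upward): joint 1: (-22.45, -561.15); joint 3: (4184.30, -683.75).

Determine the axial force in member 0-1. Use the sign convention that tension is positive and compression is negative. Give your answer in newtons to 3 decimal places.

N=4 nodes, M=5 members, R=3 reactions → 2N=8, M+R=8
member 0 (0-1): L=5.9750, (cx,cy)=(0.3531,0.9356)
member 1 (0-2): L=4.6260, (cx,cy)=(1.0000,0.0000)
member 2 (1-2): L=6.1301, (cx,cy)=(0.4104,-0.9119)
member 3 (1-3): L=4.8485, (cx,cy)=(0.9879,-0.1549)
member 4 (2-3): L=5.3467, (cx,cy)=(0.4253,0.9050)
solve A·x = −loads:
  F[0-1] = +4682.4321 N (tension)
  F[0-2] = +2508.2951 N (tension)
  F[1-2] = -6140.9009 N (compression)
  F[1-3] = +4247.6945 N (tension)
  F[2-3] = -28.5209 N (compression)
  Rx@0 = -4161.8500 N
  Ry@0 = -4380.7450 N
  Ry@2 = +5625.6450 N

4682.432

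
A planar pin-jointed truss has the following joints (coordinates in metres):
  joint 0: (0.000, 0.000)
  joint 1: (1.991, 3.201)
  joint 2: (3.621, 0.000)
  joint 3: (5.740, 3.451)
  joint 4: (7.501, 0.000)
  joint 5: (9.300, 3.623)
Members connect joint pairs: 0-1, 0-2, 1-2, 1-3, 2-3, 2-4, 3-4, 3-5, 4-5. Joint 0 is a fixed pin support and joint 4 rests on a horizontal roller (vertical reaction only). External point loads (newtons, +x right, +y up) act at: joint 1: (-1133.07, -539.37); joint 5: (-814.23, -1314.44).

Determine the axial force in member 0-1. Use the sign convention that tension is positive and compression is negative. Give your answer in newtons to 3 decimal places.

N=6 nodes, M=9 members, R=3 reactions → 2N=12, M+R=12
member 0 (0-1): L=3.7697, (cx,cy)=(0.5282,0.8491)
member 1 (0-2): L=3.6210, (cx,cy)=(1.0000,0.0000)
member 2 (1-2): L=3.5921, (cx,cy)=(0.4538,-0.8911)
member 3 (1-3): L=3.7573, (cx,cy)=(0.9978,0.0665)
member 4 (2-3): L=4.0496, (cx,cy)=(0.5233,0.8522)
member 5 (2-4): L=3.8800, (cx,cy)=(1.0000,0.0000)
member 6 (3-4): L=3.8743, (cx,cy)=(0.4545,-0.8907)
member 7 (3-5): L=3.5642, (cx,cy)=(0.9988,0.0483)
member 8 (4-5): L=4.0451, (cx,cy)=(0.4447,0.8957)
solve A·x = −loads:
  F[0-1] = -1127.9134 N (compression)
  F[0-2] = -1351.5794 N (compression)
  F[1-2] = +492.9831 N (tension)
  F[1-3] = +314.3443 N (tension)
  F[2-3] = -515.5117 N (compression)
  F[2-4] = -858.1328 N (compression)
  F[3-4] = +460.7378 N (tension)
  F[3-5] = -165.7090 N (compression)
  F[4-5] = -1458.6376 N (compression)
  Rx@0 = +1947.3000 N
  Ry@0 = +957.7608 N
  Ry@4 = +896.0492 N

-1127.913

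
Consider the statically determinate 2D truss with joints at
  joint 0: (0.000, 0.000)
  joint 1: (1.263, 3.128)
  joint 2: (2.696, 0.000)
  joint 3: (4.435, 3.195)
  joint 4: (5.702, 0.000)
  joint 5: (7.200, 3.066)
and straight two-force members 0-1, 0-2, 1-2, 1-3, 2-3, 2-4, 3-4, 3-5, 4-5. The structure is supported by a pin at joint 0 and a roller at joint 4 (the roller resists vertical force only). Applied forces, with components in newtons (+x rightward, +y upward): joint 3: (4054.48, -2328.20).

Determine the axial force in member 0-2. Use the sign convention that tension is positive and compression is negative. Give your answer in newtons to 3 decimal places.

N=6 nodes, M=9 members, R=3 reactions → 2N=12, M+R=12
member 0 (0-1): L=3.3734, (cx,cy)=(0.3744,0.9273)
member 1 (0-2): L=2.6960, (cx,cy)=(1.0000,0.0000)
member 2 (1-2): L=3.4406, (cx,cy)=(0.4165,-0.9091)
member 3 (1-3): L=3.1727, (cx,cy)=(0.9998,0.0211)
member 4 (2-3): L=3.6376, (cx,cy)=(0.4781,0.8783)
member 5 (2-4): L=3.0060, (cx,cy)=(1.0000,0.0000)
member 6 (3-4): L=3.4371, (cx,cy)=(0.3686,-0.9296)
member 7 (3-5): L=2.7680, (cx,cy)=(0.9989,-0.0466)
member 8 (4-5): L=3.4124, (cx,cy)=(0.4390,0.8985)
solve A·x = −loads:
  F[0-1] = +1892.1366 N (tension)
  F[0-2] = +3346.0560 N (tension)
  F[1-2] = -1895.0673 N (compression)
  F[1-3] = +1498.0433 N (tension)
  F[2-3] = +1961.5475 N (tension)
  F[2-4] = +1619.0290 N (tension)
  F[3-4] = -4392.0157 N (compression)
  F[3-5] = -0.0000 N (tension)
  F[4-5] = +0.0000 N (tension)
  Rx@0 = -4054.4800 N
  Ry@0 = -1754.5132 N
  Ry@4 = +4082.7132 N

3346.056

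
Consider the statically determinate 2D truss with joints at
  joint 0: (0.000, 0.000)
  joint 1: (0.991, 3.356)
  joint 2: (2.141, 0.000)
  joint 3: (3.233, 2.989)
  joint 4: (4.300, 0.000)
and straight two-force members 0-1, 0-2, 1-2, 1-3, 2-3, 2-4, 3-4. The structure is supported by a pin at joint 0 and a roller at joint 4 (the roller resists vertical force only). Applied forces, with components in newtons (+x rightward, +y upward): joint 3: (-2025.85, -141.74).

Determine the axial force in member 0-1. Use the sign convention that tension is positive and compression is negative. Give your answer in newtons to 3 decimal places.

-1504.987

N=5 nodes, M=7 members, R=3 reactions → 2N=10, M+R=10
member 0 (0-1): L=3.4993, (cx,cy)=(0.2832,0.9591)
member 1 (0-2): L=2.1410, (cx,cy)=(1.0000,0.0000)
member 2 (1-2): L=3.5476, (cx,cy)=(0.3242,-0.9460)
member 3 (1-3): L=2.2718, (cx,cy)=(0.9869,-0.1615)
member 4 (2-3): L=3.1822, (cx,cy)=(0.3432,0.9393)
member 5 (2-4): L=2.1590, (cx,cy)=(1.0000,0.0000)
member 6 (3-4): L=3.1737, (cx,cy)=(0.3362,-0.9418)
solve A·x = −loads:
  F[0-1] = -1504.9867 N (compression)
  F[0-2] = -1599.6336 N (compression)
  F[1-2] = +1694.5675 N (tension)
  F[1-3] = -988.5208 N (compression)
  F[2-3] = -1706.6943 N (compression)
  F[2-4] = -464.6511 N (compression)
  F[3-4] = +1382.0811 N (tension)
  Rx@0 = +2025.8500 N
  Ry@0 = +1443.3726 N
  Ry@4 = -1301.6326 N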